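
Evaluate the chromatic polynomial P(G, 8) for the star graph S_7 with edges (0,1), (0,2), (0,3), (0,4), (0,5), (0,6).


P(tree, k) = k * (k-1)^(6) for any tree on 7 vertices.
P(8) = 8 * 7^6 = 8 * 117649 = 941192.

941192


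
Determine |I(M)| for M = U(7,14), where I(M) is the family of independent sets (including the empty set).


Independent sets of U(7,14) are all subsets of size <= 7.
Count = C(14,0) + C(14,1) + C(14,2) + C(14,3) + C(14,4) + C(14,5) + C(14,6) + C(14,7)
     = 1 + 14 + 91 + 364 + 1001 + 2002 + 3003 + 3432
     = 9908.

9908


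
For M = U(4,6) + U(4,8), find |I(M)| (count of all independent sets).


For a direct sum, |I(M1+M2)| = |I(M1)| * |I(M2)|.
|I(U(4,6))| = sum C(6,k) for k=0..4 = 57.
|I(U(4,8))| = sum C(8,k) for k=0..4 = 163.
Total = 57 * 163 = 9291.

9291


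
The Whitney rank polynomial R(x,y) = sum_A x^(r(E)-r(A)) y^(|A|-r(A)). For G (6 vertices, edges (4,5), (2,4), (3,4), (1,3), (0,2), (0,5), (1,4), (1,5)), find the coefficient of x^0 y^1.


R(x,y) = sum over A in 2^E of x^(r(E)-r(A)) * y^(|A|-r(A)).
G has 6 vertices, 8 edges. r(E) = 5.
Enumerate all 2^8 = 256 subsets.
Count subsets with r(E)-r(A)=0 and |A|-r(A)=1: 24.

24


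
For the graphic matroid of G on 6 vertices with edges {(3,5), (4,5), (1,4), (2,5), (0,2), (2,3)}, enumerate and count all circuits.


A circuit in a graphic matroid = edge set of a simple cycle.
G has 6 vertices and 6 edges.
Enumerating all minimal edge subsets forming cycles...
Total circuits found: 1.

1


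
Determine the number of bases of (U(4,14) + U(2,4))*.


(M1+M2)* = M1* + M2*.
M1* = U(10,14), bases: C(14,10) = 1001.
M2* = U(2,4), bases: C(4,2) = 6.
|B(M*)| = 1001 * 6 = 6006.

6006


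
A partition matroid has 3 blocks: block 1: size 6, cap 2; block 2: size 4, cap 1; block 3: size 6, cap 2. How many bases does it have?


A basis picks exactly ci elements from block i.
Number of bases = product of C(|Si|, ci).
= C(6,2) * C(4,1) * C(6,2)
= 15 * 4 * 15
= 900.

900


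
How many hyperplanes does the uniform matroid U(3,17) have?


Hyperplanes of U(3,17) are flats of rank 2.
In a uniform matroid, these are exactly the (2)-element subsets.
Count = C(17,2) = (17 * 16) / (1 * 2) = 136.

136


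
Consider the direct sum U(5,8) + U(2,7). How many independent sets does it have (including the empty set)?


For a direct sum, |I(M1+M2)| = |I(M1)| * |I(M2)|.
|I(U(5,8))| = sum C(8,k) for k=0..5 = 219.
|I(U(2,7))| = sum C(7,k) for k=0..2 = 29.
Total = 219 * 29 = 6351.

6351


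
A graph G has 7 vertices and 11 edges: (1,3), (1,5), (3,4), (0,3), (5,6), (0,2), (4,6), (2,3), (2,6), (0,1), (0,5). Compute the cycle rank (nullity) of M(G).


Cycle rank (nullity) = |E| - r(M) = |E| - (|V| - c).
|E| = 11, |V| = 7, c = 1.
Nullity = 11 - (7 - 1) = 11 - 6 = 5.

5


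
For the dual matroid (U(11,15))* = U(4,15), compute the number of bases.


The dual of U(r,n) is U(n-r, n) = U(4,15).
Bases of U(4,15) are all (4)-element subsets.
|B(M*)| = C(15,4) = (15 * 14 * 13 * 12) / (1 * 2 * 3 * 4) = 1365.

1365


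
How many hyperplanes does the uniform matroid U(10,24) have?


Hyperplanes of U(10,24) are flats of rank 9.
In a uniform matroid, these are exactly the (9)-element subsets.
Count = C(24,9) = 1307504.

1307504


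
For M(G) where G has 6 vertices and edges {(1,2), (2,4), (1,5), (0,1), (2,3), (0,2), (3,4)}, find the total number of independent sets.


An independent set in a graphic matroid is an acyclic edge subset.
G has 6 vertices and 7 edges.
Enumerate all 2^7 = 128 subsets, checking for acyclicity.
Total independent sets = 98.

98


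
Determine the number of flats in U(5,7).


Flats of U(5,7): every subset of size < 5 is a flat, plus E itself.
Count = (7 choose 0) + (7 choose 1) + (7 choose 2) + (7 choose 3) + (7 choose 4) + 1
     = 1 + 7 + 21 + 35 + 35 + 1
     = 100.

100


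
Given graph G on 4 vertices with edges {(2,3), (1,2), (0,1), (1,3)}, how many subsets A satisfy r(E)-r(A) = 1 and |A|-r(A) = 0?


R(x,y) = sum over A in 2^E of x^(r(E)-r(A)) * y^(|A|-r(A)).
G has 4 vertices, 4 edges. r(E) = 3.
Enumerate all 2^4 = 16 subsets.
Count subsets with r(E)-r(A)=1 and |A|-r(A)=0: 6.

6


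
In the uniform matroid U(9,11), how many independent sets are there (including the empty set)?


Independent sets of U(9,11) are all subsets of size <= 9.
Count = C(11,0) + C(11,1) + C(11,2) + C(11,3) + C(11,4) + C(11,5) + C(11,6) + C(11,7) + C(11,8) + C(11,9)
     = 1 + 11 + 55 + 165 + 330 + 462 + 462 + 330 + 165 + 55
     = 2036.

2036


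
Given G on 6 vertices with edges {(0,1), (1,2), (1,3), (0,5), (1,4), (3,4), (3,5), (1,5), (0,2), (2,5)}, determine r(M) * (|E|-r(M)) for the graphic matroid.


r(M) = |V| - c = 6 - 1 = 5.
nullity = |E| - r(M) = 10 - 5 = 5.
Product = 5 * 5 = 25.

25


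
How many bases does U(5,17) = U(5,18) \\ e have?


Deleting e from U(5,18) gives U(5,17) since n > r.
Bases of U(5,17) = C(17,5) = 6188.

6188


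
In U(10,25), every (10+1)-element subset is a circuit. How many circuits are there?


In U(10,25), circuits are the (11)-element subsets.
Any set of 11 elements is dependent, and removing any one element gives
an independent set of size 10, so it is a minimal dependent set.
Number of circuits = (25 choose 11) = 4457400.

4457400


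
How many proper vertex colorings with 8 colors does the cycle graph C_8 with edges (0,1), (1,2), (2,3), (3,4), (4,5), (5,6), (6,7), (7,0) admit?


P(C_8, k) = (k-1)^8 + (-1)^8*(k-1).
P(8) = (7)^8 + 7
= 5764801 + 7 = 5764808.

5764808


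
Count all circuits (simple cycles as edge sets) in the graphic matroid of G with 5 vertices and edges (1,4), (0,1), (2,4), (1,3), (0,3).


A circuit in a graphic matroid = edge set of a simple cycle.
G has 5 vertices and 5 edges.
Enumerating all minimal edge subsets forming cycles...
Total circuits found: 1.

1


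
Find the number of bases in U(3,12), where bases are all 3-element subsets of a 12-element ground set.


Bases of U(3,12) are all 3-element subsets of the 12-element ground set.
Number of bases = C(12,3).
C(12,3) = (12 * 11 * 10) / (1 * 2 * 3) = 220.

220


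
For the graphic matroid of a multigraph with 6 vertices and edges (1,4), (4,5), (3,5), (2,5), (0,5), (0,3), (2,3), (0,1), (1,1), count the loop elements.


In a graphic matroid, a loop is a self-loop edge (u,u) with rank 0.
Examining all 9 edges for self-loops...
Self-loops found: (1,1)
Number of loops = 1.

1


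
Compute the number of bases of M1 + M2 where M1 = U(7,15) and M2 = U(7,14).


Bases of a direct sum M1 + M2: |B| = |B(M1)| * |B(M2)|.
|B(U(7,15))| = C(15,7) = 6435.
|B(U(7,14))| = C(14,7) = 3432.
Total bases = 6435 * 3432 = 22084920.

22084920


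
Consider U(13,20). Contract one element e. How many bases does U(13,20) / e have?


Contracting e from U(13,20) gives U(12,19).
Bases of U(12,19) = (19 choose 12) = 50388.

50388


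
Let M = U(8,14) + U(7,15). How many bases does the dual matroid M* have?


(M1+M2)* = M1* + M2*.
M1* = U(6,14), bases: C(14,6) = 3003.
M2* = U(8,15), bases: C(15,8) = 6435.
|B(M*)| = 3003 * 6435 = 19324305.

19324305


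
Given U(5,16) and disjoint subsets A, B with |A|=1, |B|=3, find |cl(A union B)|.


|A union B| = 1 + 3 = 4 (disjoint).
In U(5,16), cl(S) = S if |S| < 5, else cl(S) = E.
Since 4 < 5, cl(A union B) = A union B.
|cl(A union B)| = 4.

4


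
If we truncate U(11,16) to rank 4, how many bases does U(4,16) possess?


Truncating U(11,16) to rank 4 gives U(4,16).
Bases of U(4,16) are all 4-element subsets of 16 elements.
Number of bases = (16 choose 4) = 1820.

1820


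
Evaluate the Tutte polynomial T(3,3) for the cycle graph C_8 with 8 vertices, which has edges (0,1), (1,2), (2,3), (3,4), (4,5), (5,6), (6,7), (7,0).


T(C_8; x,y) = x + x^2 + ... + x^(7) + y.
T(3,3) = 3^1 + 3^2 + 3^3 + 3^4 + 3^5 + 3^6 + 3^7 + 3
= 3 + 9 + 27 + 81 + 243 + 729 + 2187 + 3
= 3282.

3282


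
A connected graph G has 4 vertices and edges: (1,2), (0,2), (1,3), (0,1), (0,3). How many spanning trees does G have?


By Kirchhoff's matrix tree theorem, the number of spanning trees equals
the determinant of any cofactor of the Laplacian matrix L.
G has 4 vertices and 5 edges.
Computing the (3 x 3) cofactor determinant gives 8.

8


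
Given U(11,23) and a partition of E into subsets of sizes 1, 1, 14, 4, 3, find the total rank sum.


r(Ai) = min(|Ai|, 11) for each part.
Sum = min(1,11) + min(1,11) + min(14,11) + min(4,11) + min(3,11)
    = 1 + 1 + 11 + 4 + 3
    = 20.

20


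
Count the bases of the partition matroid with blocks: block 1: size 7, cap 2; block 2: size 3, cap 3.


A basis picks exactly ci elements from block i.
Number of bases = product of C(|Si|, ci).
= C(7,2) * C(3,3)
= 21 * 1
= 21.

21


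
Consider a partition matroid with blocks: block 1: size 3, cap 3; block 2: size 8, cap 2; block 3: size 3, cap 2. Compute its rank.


Rank of a partition matroid = sum of min(|Si|, ci) for each block.
= min(3,3) + min(8,2) + min(3,2)
= 3 + 2 + 2
= 7.

7


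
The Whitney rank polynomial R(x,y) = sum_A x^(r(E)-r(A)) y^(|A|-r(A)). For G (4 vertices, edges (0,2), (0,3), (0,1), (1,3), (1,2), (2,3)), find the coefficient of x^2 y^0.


R(x,y) = sum over A in 2^E of x^(r(E)-r(A)) * y^(|A|-r(A)).
G has 4 vertices, 6 edges. r(E) = 3.
Enumerate all 2^6 = 64 subsets.
Count subsets with r(E)-r(A)=2 and |A|-r(A)=0: 6.

6


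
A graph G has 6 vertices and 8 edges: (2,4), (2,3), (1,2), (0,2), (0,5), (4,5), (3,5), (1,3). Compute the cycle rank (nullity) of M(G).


Cycle rank (nullity) = |E| - r(M) = |E| - (|V| - c).
|E| = 8, |V| = 6, c = 1.
Nullity = 8 - (6 - 1) = 8 - 5 = 3.

3


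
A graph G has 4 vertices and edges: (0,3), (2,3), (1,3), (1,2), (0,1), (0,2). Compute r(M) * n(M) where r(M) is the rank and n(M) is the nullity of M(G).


r(M) = |V| - c = 4 - 1 = 3.
nullity = |E| - r(M) = 6 - 3 = 3.
Product = 3 * 3 = 9.

9


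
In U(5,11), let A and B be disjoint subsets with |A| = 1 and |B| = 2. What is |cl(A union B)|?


|A union B| = 1 + 2 = 3 (disjoint).
In U(5,11), cl(S) = S if |S| < 5, else cl(S) = E.
Since 3 < 5, cl(A union B) = A union B.
|cl(A union B)| = 3.

3


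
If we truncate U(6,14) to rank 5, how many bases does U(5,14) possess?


Truncating U(6,14) to rank 5 gives U(5,14).
Bases of U(5,14) are all 5-element subsets of 14 elements.
Number of bases = C(14,5) = 2002.

2002


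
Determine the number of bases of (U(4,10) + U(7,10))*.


(M1+M2)* = M1* + M2*.
M1* = U(6,10), bases: C(10,6) = 210.
M2* = U(3,10), bases: C(10,3) = 120.
|B(M*)| = 210 * 120 = 25200.

25200


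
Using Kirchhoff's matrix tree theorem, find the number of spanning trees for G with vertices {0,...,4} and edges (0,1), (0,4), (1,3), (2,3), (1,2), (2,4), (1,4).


By Kirchhoff's matrix tree theorem, the number of spanning trees equals
the determinant of any cofactor of the Laplacian matrix L.
G has 5 vertices and 7 edges.
Computing the (4 x 4) cofactor determinant gives 21.

21


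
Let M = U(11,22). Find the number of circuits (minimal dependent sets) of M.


In U(11,22), circuits are the (12)-element subsets.
Any set of 12 elements is dependent, and removing any one element gives
an independent set of size 11, so it is a minimal dependent set.
Number of circuits = (22 choose 12) = 646646.

646646


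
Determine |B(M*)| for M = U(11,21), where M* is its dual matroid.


The dual of U(r,n) is U(n-r, n) = U(10,21).
Bases of U(10,21) are all (10)-element subsets.
|B(M*)| = C(21,10) = 352716.

352716


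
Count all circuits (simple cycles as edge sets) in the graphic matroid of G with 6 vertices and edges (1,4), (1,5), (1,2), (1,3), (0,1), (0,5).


A circuit in a graphic matroid = edge set of a simple cycle.
G has 6 vertices and 6 edges.
Enumerating all minimal edge subsets forming cycles...
Total circuits found: 1.

1


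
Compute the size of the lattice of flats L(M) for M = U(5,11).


Flats of U(5,11): every subset of size < 5 is a flat, plus E itself.
Count = (11 choose 0) + (11 choose 1) + (11 choose 2) + (11 choose 3) + (11 choose 4) + 1
     = 1 + 11 + 55 + 165 + 330 + 1
     = 563.

563


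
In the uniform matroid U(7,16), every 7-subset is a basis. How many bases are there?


Bases of U(7,16) are all 7-element subsets of the 16-element ground set.
Number of bases = C(16,7).
(16 choose 7) = 11440.

11440


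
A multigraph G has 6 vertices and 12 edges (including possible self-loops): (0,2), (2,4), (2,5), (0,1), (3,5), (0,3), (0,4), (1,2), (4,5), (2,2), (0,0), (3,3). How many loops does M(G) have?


In a graphic matroid, a loop is a self-loop edge (u,u) with rank 0.
Examining all 12 edges for self-loops...
Self-loops found: (2,2), (0,0), (3,3)
Number of loops = 3.

3


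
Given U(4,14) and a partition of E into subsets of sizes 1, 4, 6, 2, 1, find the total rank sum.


r(Ai) = min(|Ai|, 4) for each part.
Sum = min(1,4) + min(4,4) + min(6,4) + min(2,4) + min(1,4)
    = 1 + 4 + 4 + 2 + 1
    = 12.

12


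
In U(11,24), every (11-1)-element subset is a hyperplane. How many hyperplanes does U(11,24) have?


Hyperplanes of U(11,24) are flats of rank 10.
In a uniform matroid, these are exactly the (10)-element subsets.
Count = (24 choose 10) = 1961256.

1961256


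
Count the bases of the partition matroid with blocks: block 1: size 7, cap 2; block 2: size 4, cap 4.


A basis picks exactly ci elements from block i.
Number of bases = product of C(|Si|, ci).
= C(7,2) * C(4,4)
= 21 * 1
= 21.

21


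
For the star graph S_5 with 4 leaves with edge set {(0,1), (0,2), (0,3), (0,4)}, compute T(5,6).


A star on 5 vertices is a tree with 4 edges.
T(x,y) = x^(4) for any tree.
T(5,6) = 5^4 = 625.

625


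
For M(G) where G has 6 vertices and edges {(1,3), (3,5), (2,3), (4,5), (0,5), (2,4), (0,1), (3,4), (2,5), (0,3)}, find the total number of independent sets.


An independent set in a graphic matroid is an acyclic edge subset.
G has 6 vertices and 10 edges.
Enumerate all 2^10 = 1024 subsets, checking for acyclicity.
Total independent sets = 436.

436


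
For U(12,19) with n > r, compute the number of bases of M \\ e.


Deleting e from U(12,19) gives U(12,18) since n > r.
Bases of U(12,18) = (18 choose 12) = 18564.

18564


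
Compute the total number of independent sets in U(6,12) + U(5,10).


For a direct sum, |I(M1+M2)| = |I(M1)| * |I(M2)|.
|I(U(6,12))| = sum C(12,k) for k=0..6 = 2510.
|I(U(5,10))| = sum C(10,k) for k=0..5 = 638.
Total = 2510 * 638 = 1601380.

1601380


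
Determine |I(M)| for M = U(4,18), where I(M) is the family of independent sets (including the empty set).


Independent sets of U(4,18) are all subsets of size <= 4.
Count = (18 choose 0) + (18 choose 1) + (18 choose 2) + (18 choose 3) + (18 choose 4)
     = 1 + 18 + 153 + 816 + 3060
     = 4048.

4048


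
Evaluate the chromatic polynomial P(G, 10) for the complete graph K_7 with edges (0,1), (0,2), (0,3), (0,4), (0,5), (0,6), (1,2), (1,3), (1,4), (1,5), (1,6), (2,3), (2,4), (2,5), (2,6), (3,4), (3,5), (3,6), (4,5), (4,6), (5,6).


P(K_7, k) = k(k-1)(k-2)...(k-6).
P(10) = (10) * (9) * (8) * (7) * (6) * (5) * (4) = 604800.

604800


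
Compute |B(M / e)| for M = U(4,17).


Contracting e from U(4,17) gives U(3,16).
Bases of U(3,16) = (16 choose 3) = 560.

560


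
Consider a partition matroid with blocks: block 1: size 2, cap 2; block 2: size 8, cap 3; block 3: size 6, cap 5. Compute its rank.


Rank of a partition matroid = sum of min(|Si|, ci) for each block.
= min(2,2) + min(8,3) + min(6,5)
= 2 + 3 + 5
= 10.

10


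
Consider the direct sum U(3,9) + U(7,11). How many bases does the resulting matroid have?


Bases of a direct sum M1 + M2: |B| = |B(M1)| * |B(M2)|.
|B(U(3,9))| = C(9,3) = 84.
|B(U(7,11))| = C(11,7) = 330.
Total bases = 84 * 330 = 27720.

27720


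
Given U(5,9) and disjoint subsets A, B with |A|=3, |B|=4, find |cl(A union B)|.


|A union B| = 3 + 4 = 7 (disjoint).
In U(5,9), cl(S) = S if |S| < 5, else cl(S) = E.
Since 7 >= 5, cl(A union B) = E.
|cl(A union B)| = 9.

9


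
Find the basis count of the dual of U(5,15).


The dual of U(r,n) is U(n-r, n) = U(10,15).
Bases of U(10,15) are all (10)-element subsets.
|B(M*)| = (15 choose 10) = 3003.

3003


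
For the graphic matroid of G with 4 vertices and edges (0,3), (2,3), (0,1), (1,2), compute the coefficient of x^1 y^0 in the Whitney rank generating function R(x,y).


R(x,y) = sum over A in 2^E of x^(r(E)-r(A)) * y^(|A|-r(A)).
G has 4 vertices, 4 edges. r(E) = 3.
Enumerate all 2^4 = 16 subsets.
Count subsets with r(E)-r(A)=1 and |A|-r(A)=0: 6.

6


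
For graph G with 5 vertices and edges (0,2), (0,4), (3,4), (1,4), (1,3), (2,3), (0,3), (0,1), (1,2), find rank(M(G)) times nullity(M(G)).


r(M) = |V| - c = 5 - 1 = 4.
nullity = |E| - r(M) = 9 - 4 = 5.
Product = 4 * 5 = 20.

20


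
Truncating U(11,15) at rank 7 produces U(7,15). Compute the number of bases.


Truncating U(11,15) to rank 7 gives U(7,15).
Bases of U(7,15) are all 7-element subsets of 15 elements.
Number of bases = (15 choose 7) = 6435.

6435


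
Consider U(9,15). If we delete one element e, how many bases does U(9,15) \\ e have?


Deleting e from U(9,15) gives U(9,14) since n > r.
Bases of U(9,14) = C(14,9) = 2002.

2002


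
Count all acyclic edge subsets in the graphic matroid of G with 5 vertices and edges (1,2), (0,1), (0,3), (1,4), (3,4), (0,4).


An independent set in a graphic matroid is an acyclic edge subset.
G has 5 vertices and 6 edges.
Enumerate all 2^6 = 64 subsets, checking for acyclicity.
Total independent sets = 48.

48


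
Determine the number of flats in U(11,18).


Flats of U(11,18): every subset of size < 11 is a flat, plus E itself.
Count = (18 choose 0) + (18 choose 1) + (18 choose 2) + (18 choose 3) + (18 choose 4) + (18 choose 5) + (18 choose 6) + (18 choose 7) + (18 choose 8) + (18 choose 9) + (18 choose 10) + 1
     = 1 + 18 + 153 + 816 + 3060 + 8568 + 18564 + 31824 + 43758 + 48620 + 43758 + 1
     = 199141.

199141


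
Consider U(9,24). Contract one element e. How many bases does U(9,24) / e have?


Contracting e from U(9,24) gives U(8,23).
Bases of U(8,23) = C(23,8) = 23! / (8! * 15!) = 490314.

490314


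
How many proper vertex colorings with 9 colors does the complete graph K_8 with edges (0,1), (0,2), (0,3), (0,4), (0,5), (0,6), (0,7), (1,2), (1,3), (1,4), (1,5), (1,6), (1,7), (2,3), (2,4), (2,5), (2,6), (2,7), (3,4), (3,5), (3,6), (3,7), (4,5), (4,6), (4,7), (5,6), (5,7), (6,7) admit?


P(K_8, k) = k(k-1)(k-2)...(k-7).
P(9) = (9) * (8) * (7) * (6) * (5) * (4) * (3) * (2) = 362880.

362880


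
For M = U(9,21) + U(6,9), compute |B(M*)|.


(M1+M2)* = M1* + M2*.
M1* = U(12,21), bases: C(21,12) = 293930.
M2* = U(3,9), bases: C(9,3) = 84.
|B(M*)| = 293930 * 84 = 24690120.

24690120


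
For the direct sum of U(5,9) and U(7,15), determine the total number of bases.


Bases of a direct sum M1 + M2: |B| = |B(M1)| * |B(M2)|.
|B(U(5,9))| = C(9,5) = 126.
|B(U(7,15))| = C(15,7) = 6435.
Total bases = 126 * 6435 = 810810.

810810


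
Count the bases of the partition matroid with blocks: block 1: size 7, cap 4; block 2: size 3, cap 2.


A basis picks exactly ci elements from block i.
Number of bases = product of C(|Si|, ci).
= C(7,4) * C(3,2)
= 35 * 3
= 105.

105


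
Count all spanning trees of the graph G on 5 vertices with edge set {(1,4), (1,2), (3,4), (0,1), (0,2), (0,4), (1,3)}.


By Kirchhoff's matrix tree theorem, the number of spanning trees equals
the determinant of any cofactor of the Laplacian matrix L.
G has 5 vertices and 7 edges.
Computing the (4 x 4) cofactor determinant gives 21.

21


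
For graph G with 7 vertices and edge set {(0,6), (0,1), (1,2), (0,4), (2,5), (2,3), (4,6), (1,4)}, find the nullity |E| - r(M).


Cycle rank (nullity) = |E| - r(M) = |E| - (|V| - c).
|E| = 8, |V| = 7, c = 1.
Nullity = 8 - (7 - 1) = 8 - 6 = 2.

2


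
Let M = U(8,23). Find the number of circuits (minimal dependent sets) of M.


In U(8,23), circuits are the (9)-element subsets.
Any set of 9 elements is dependent, and removing any one element gives
an independent set of size 8, so it is a minimal dependent set.
Number of circuits = C(23,9) = 817190.

817190


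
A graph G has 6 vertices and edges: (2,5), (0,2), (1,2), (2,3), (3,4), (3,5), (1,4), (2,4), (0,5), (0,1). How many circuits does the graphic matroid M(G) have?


A circuit in a graphic matroid = edge set of a simple cycle.
G has 6 vertices and 10 edges.
Enumerating all minimal edge subsets forming cycles...
Total circuits found: 21.

21


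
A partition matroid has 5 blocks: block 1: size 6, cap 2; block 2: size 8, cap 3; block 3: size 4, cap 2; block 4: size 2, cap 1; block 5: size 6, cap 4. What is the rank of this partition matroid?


Rank of a partition matroid = sum of min(|Si|, ci) for each block.
= min(6,2) + min(8,3) + min(4,2) + min(2,1) + min(6,4)
= 2 + 3 + 2 + 1 + 4
= 12.

12


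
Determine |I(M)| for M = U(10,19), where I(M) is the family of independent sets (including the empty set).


Independent sets of U(10,19) are all subsets of size <= 10.
Count = C(19,0) + C(19,1) + C(19,2) + C(19,3) + C(19,4) + C(19,5) + C(19,6) + C(19,7) + C(19,8) + C(19,9) + C(19,10)
     = 1 + 19 + 171 + 969 + 3876 + 11628 + 27132 + 50388 + 75582 + 92378 + 92378
     = 354522.

354522


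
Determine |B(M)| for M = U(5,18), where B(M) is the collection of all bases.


Bases of U(5,18) are all 5-element subsets of the 18-element ground set.
Number of bases = C(18,5).
C(18,5) = 8568.

8568


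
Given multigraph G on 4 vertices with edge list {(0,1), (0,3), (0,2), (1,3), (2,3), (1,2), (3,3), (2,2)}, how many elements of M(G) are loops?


In a graphic matroid, a loop is a self-loop edge (u,u) with rank 0.
Examining all 8 edges for self-loops...
Self-loops found: (3,3), (2,2)
Number of loops = 2.

2


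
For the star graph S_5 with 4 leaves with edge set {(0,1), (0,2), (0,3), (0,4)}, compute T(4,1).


A star on 5 vertices is a tree with 4 edges.
T(x,y) = x^(4) for any tree.
T(4,1) = 4^4 = 256.

256


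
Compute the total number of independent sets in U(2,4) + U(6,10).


For a direct sum, |I(M1+M2)| = |I(M1)| * |I(M2)|.
|I(U(2,4))| = sum C(4,k) for k=0..2 = 11.
|I(U(6,10))| = sum C(10,k) for k=0..6 = 848.
Total = 11 * 848 = 9328.

9328


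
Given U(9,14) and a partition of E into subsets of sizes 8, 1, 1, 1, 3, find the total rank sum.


r(Ai) = min(|Ai|, 9) for each part.
Sum = min(8,9) + min(1,9) + min(1,9) + min(1,9) + min(3,9)
    = 8 + 1 + 1 + 1 + 3
    = 14.

14


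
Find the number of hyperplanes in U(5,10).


Hyperplanes of U(5,10) are flats of rank 4.
In a uniform matroid, these are exactly the (4)-element subsets.
Count = C(10,4) = 10! / (4! * 6!) = 210.

210


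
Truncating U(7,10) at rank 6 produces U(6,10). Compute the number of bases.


Truncating U(7,10) to rank 6 gives U(6,10).
Bases of U(6,10) are all 6-element subsets of 10 elements.
Number of bases = C(10,6) = 10! / (6! * 4!) = 210.

210


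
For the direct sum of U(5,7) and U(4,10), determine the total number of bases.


Bases of a direct sum M1 + M2: |B| = |B(M1)| * |B(M2)|.
|B(U(5,7))| = C(7,5) = 21.
|B(U(4,10))| = C(10,4) = 210.
Total bases = 21 * 210 = 4410.

4410


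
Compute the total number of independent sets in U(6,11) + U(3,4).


For a direct sum, |I(M1+M2)| = |I(M1)| * |I(M2)|.
|I(U(6,11))| = sum C(11,k) for k=0..6 = 1486.
|I(U(3,4))| = sum C(4,k) for k=0..3 = 15.
Total = 1486 * 15 = 22290.

22290


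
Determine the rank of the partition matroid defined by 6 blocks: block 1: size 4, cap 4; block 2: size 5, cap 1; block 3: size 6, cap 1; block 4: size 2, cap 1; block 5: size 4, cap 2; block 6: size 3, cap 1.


Rank of a partition matroid = sum of min(|Si|, ci) for each block.
= min(4,4) + min(5,1) + min(6,1) + min(2,1) + min(4,2) + min(3,1)
= 4 + 1 + 1 + 1 + 2 + 1
= 10.

10


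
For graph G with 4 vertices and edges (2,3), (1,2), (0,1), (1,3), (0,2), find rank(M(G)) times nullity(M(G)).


r(M) = |V| - c = 4 - 1 = 3.
nullity = |E| - r(M) = 5 - 3 = 2.
Product = 3 * 2 = 6.

6


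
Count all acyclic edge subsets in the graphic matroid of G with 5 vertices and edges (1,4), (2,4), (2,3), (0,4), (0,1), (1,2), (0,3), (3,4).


An independent set in a graphic matroid is an acyclic edge subset.
G has 5 vertices and 8 edges.
Enumerate all 2^8 = 256 subsets, checking for acyclicity.
Total independent sets = 134.

134


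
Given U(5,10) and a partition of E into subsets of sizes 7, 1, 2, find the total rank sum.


r(Ai) = min(|Ai|, 5) for each part.
Sum = min(7,5) + min(1,5) + min(2,5)
    = 5 + 1 + 2
    = 8.

8


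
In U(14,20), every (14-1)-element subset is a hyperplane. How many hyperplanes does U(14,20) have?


Hyperplanes of U(14,20) are flats of rank 13.
In a uniform matroid, these are exactly the (13)-element subsets.
Count = C(20,13) = 77520.

77520


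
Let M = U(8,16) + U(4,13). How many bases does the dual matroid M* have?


(M1+M2)* = M1* + M2*.
M1* = U(8,16), bases: C(16,8) = 12870.
M2* = U(9,13), bases: C(13,9) = 715.
|B(M*)| = 12870 * 715 = 9202050.

9202050


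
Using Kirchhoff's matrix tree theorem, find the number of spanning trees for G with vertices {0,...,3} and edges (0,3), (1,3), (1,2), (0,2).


By Kirchhoff's matrix tree theorem, the number of spanning trees equals
the determinant of any cofactor of the Laplacian matrix L.
G has 4 vertices and 4 edges.
Computing the (3 x 3) cofactor determinant gives 4.

4


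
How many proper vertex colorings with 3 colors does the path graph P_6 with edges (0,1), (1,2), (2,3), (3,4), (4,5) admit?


P(P_6, k) = k * (k-1)^(5).
P(3) = 3 * 2^5 = 3 * 32 = 96.

96


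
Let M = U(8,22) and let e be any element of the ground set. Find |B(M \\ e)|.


Deleting e from U(8,22) gives U(8,21) since n > r.
Bases of U(8,21) = C(21,8) = 203490.

203490


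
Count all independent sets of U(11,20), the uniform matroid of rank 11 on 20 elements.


Independent sets of U(11,20) are all subsets of size <= 11.
Count = C(20,0) + C(20,1) + C(20,2) + C(20,3) + C(20,4) + C(20,5) + C(20,6) + C(20,7) + C(20,8) + C(20,9) + C(20,10) + C(20,11)
     = 1 + 20 + 190 + 1140 + 4845 + 15504 + 38760 + 77520 + 125970 + 167960 + 184756 + 167960
     = 784626.

784626


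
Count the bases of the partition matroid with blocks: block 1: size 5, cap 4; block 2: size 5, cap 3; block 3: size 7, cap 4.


A basis picks exactly ci elements from block i.
Number of bases = product of C(|Si|, ci).
= C(5,4) * C(5,3) * C(7,4)
= 5 * 10 * 35
= 1750.

1750


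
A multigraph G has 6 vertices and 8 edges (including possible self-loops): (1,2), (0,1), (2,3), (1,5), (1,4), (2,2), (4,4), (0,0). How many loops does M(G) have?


In a graphic matroid, a loop is a self-loop edge (u,u) with rank 0.
Examining all 8 edges for self-loops...
Self-loops found: (2,2), (4,4), (0,0)
Number of loops = 3.

3


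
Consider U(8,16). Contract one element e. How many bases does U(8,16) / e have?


Contracting e from U(8,16) gives U(7,15).
Bases of U(7,15) = (15 choose 7) = 6435.

6435


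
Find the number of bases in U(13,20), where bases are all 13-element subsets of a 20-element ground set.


Bases of U(13,20) are all 13-element subsets of the 20-element ground set.
Number of bases = C(20,13).
C(20,13) = 77520.

77520


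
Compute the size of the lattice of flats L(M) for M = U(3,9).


Flats of U(3,9): every subset of size < 3 is a flat, plus E itself.
Count = C(9,0) + C(9,1) + C(9,2) + 1
     = 1 + 9 + 36 + 1
     = 47.

47


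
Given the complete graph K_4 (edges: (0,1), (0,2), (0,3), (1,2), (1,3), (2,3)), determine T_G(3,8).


T(K_4; x,y) = x^3 + 3x^2 + 4xy + 2x + y^3 + 3y^2 + 2y.
Substituting x=3, y=8:
= 27 + 27 + 96 + 6 + 512 + 192 + 16
= 876.

876


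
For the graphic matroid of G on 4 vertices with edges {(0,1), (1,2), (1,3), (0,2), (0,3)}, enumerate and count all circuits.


A circuit in a graphic matroid = edge set of a simple cycle.
G has 4 vertices and 5 edges.
Enumerating all minimal edge subsets forming cycles...
Total circuits found: 3.

3


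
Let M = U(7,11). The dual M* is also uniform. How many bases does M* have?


The dual of U(r,n) is U(n-r, n) = U(4,11).
Bases of U(4,11) are all (4)-element subsets.
|B(M*)| = C(11,4) = 11! / (4! * 7!) = 330.

330


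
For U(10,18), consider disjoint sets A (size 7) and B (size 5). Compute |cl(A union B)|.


|A union B| = 7 + 5 = 12 (disjoint).
In U(10,18), cl(S) = S if |S| < 10, else cl(S) = E.
Since 12 >= 10, cl(A union B) = E.
|cl(A union B)| = 18.

18


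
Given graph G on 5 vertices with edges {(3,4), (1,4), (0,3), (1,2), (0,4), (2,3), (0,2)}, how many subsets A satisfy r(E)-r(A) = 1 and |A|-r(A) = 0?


R(x,y) = sum over A in 2^E of x^(r(E)-r(A)) * y^(|A|-r(A)).
G has 5 vertices, 7 edges. r(E) = 4.
Enumerate all 2^7 = 128 subsets.
Count subsets with r(E)-r(A)=1 and |A|-r(A)=0: 33.

33


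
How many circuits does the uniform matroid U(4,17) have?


In U(4,17), circuits are the (5)-element subsets.
Any set of 5 elements is dependent, and removing any one element gives
an independent set of size 4, so it is a minimal dependent set.
Number of circuits = C(17,5) = 6188.

6188


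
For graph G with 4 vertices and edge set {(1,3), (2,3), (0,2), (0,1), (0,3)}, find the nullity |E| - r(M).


Cycle rank (nullity) = |E| - r(M) = |E| - (|V| - c).
|E| = 5, |V| = 4, c = 1.
Nullity = 5 - (4 - 1) = 5 - 3 = 2.

2


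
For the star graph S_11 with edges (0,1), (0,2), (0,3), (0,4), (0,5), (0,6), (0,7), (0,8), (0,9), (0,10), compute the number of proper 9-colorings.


P(tree, k) = k * (k-1)^(10) for any tree on 11 vertices.
P(9) = 9 * 8^10 = 9 * 1073741824 = 9663676416.

9663676416


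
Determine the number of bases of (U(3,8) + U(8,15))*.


(M1+M2)* = M1* + M2*.
M1* = U(5,8), bases: C(8,5) = 56.
M2* = U(7,15), bases: C(15,7) = 6435.
|B(M*)| = 56 * 6435 = 360360.

360360


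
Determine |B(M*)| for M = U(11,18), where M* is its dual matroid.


The dual of U(r,n) is U(n-r, n) = U(7,18).
Bases of U(7,18) are all (7)-element subsets.
|B(M*)| = (18 choose 7) = 31824.

31824


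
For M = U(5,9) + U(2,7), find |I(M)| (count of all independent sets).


For a direct sum, |I(M1+M2)| = |I(M1)| * |I(M2)|.
|I(U(5,9))| = sum C(9,k) for k=0..5 = 382.
|I(U(2,7))| = sum C(7,k) for k=0..2 = 29.
Total = 382 * 29 = 11078.

11078


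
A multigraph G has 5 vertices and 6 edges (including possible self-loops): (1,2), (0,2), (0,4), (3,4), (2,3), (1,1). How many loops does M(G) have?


In a graphic matroid, a loop is a self-loop edge (u,u) with rank 0.
Examining all 6 edges for self-loops...
Self-loops found: (1,1)
Number of loops = 1.

1


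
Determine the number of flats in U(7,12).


Flats of U(7,12): every subset of size < 7 is a flat, plus E itself.
Count = (12 choose 0) + (12 choose 1) + (12 choose 2) + (12 choose 3) + (12 choose 4) + (12 choose 5) + (12 choose 6) + 1
     = 1 + 12 + 66 + 220 + 495 + 792 + 924 + 1
     = 2511.

2511


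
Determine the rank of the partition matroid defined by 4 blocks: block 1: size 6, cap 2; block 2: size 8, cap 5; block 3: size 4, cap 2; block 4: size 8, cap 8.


Rank of a partition matroid = sum of min(|Si|, ci) for each block.
= min(6,2) + min(8,5) + min(4,2) + min(8,8)
= 2 + 5 + 2 + 8
= 17.

17


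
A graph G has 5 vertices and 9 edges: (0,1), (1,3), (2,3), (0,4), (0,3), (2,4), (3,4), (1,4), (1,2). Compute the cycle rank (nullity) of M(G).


Cycle rank (nullity) = |E| - r(M) = |E| - (|V| - c).
|E| = 9, |V| = 5, c = 1.
Nullity = 9 - (5 - 1) = 9 - 4 = 5.

5


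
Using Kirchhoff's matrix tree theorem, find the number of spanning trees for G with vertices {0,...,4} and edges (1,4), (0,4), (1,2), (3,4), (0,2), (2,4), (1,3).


By Kirchhoff's matrix tree theorem, the number of spanning trees equals
the determinant of any cofactor of the Laplacian matrix L.
G has 5 vertices and 7 edges.
Computing the (4 x 4) cofactor determinant gives 21.

21


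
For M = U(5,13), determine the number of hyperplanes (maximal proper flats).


Hyperplanes of U(5,13) are flats of rank 4.
In a uniform matroid, these are exactly the (4)-element subsets.
Count = (13 choose 4) = 715.

715


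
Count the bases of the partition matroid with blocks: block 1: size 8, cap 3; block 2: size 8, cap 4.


A basis picks exactly ci elements from block i.
Number of bases = product of C(|Si|, ci).
= C(8,3) * C(8,4)
= 56 * 70
= 3920.

3920


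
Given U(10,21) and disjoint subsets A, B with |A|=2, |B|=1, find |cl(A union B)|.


|A union B| = 2 + 1 = 3 (disjoint).
In U(10,21), cl(S) = S if |S| < 10, else cl(S) = E.
Since 3 < 10, cl(A union B) = A union B.
|cl(A union B)| = 3.

3


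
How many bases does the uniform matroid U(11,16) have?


Bases of U(11,16) are all 11-element subsets of the 16-element ground set.
Number of bases = C(16,11).
C(16,11) = 4368.

4368


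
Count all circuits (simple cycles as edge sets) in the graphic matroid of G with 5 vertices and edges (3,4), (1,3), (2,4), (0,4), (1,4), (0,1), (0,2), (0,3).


A circuit in a graphic matroid = edge set of a simple cycle.
G has 5 vertices and 8 edges.
Enumerating all minimal edge subsets forming cycles...
Total circuits found: 12.

12


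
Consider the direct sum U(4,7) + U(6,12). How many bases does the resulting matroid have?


Bases of a direct sum M1 + M2: |B| = |B(M1)| * |B(M2)|.
|B(U(4,7))| = C(7,4) = 35.
|B(U(6,12))| = C(12,6) = 924.
Total bases = 35 * 924 = 32340.

32340


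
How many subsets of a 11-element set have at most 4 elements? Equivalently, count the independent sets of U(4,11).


Independent sets of U(4,11) are all subsets of size <= 4.
Count = (11 choose 0) + (11 choose 1) + (11 choose 2) + (11 choose 3) + (11 choose 4)
     = 1 + 11 + 55 + 165 + 330
     = 562.

562


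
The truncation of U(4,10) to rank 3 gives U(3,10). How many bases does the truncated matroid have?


Truncating U(4,10) to rank 3 gives U(3,10).
Bases of U(3,10) are all 3-element subsets of 10 elements.
Number of bases = C(10,3) = 10! / (3! * 7!) = 120.

120


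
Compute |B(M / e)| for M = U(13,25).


Contracting e from U(13,25) gives U(12,24).
Bases of U(12,24) = C(24,12) = 24! / (12! * 12!) = 2704156.

2704156


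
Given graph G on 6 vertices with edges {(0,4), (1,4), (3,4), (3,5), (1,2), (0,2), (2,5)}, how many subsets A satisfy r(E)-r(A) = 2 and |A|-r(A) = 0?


R(x,y) = sum over A in 2^E of x^(r(E)-r(A)) * y^(|A|-r(A)).
G has 6 vertices, 7 edges. r(E) = 5.
Enumerate all 2^7 = 128 subsets.
Count subsets with r(E)-r(A)=2 and |A|-r(A)=0: 35.

35


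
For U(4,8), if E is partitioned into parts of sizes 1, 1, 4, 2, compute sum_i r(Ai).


r(Ai) = min(|Ai|, 4) for each part.
Sum = min(1,4) + min(1,4) + min(4,4) + min(2,4)
    = 1 + 1 + 4 + 2
    = 8.

8


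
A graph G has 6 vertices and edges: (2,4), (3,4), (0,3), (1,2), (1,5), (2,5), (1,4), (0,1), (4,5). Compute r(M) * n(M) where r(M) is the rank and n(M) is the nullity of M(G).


r(M) = |V| - c = 6 - 1 = 5.
nullity = |E| - r(M) = 9 - 5 = 4.
Product = 5 * 4 = 20.

20


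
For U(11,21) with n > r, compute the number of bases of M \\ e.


Deleting e from U(11,21) gives U(11,20) since n > r.
Bases of U(11,20) = (20 choose 11) = 167960.

167960


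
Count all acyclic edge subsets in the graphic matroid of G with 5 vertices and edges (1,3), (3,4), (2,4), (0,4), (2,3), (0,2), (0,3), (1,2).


An independent set in a graphic matroid is an acyclic edge subset.
G has 5 vertices and 8 edges.
Enumerate all 2^8 = 256 subsets, checking for acyclicity.
Total independent sets = 128.

128


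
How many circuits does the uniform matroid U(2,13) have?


In U(2,13), circuits are the (3)-element subsets.
Any set of 3 elements is dependent, and removing any one element gives
an independent set of size 2, so it is a minimal dependent set.
Number of circuits = C(13,3) = (13 * 12 * 11) / (1 * 2 * 3) = 286.

286


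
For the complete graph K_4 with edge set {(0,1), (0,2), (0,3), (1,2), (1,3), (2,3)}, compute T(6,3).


T(K_4; x,y) = x^3 + 3x^2 + 4xy + 2x + y^3 + 3y^2 + 2y.
Substituting x=6, y=3:
= 216 + 108 + 72 + 12 + 27 + 27 + 6
= 468.

468


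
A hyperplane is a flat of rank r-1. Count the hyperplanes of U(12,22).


Hyperplanes of U(12,22) are flats of rank 11.
In a uniform matroid, these are exactly the (11)-element subsets.
Count = C(22,11) = 22! / (11! * 11!) = 705432.

705432


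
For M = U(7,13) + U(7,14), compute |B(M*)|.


(M1+M2)* = M1* + M2*.
M1* = U(6,13), bases: C(13,6) = 1716.
M2* = U(7,14), bases: C(14,7) = 3432.
|B(M*)| = 1716 * 3432 = 5889312.

5889312


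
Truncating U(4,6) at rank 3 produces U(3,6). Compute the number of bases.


Truncating U(4,6) to rank 3 gives U(3,6).
Bases of U(3,6) are all 3-element subsets of 6 elements.
Number of bases = C(6,3) = 6! / (3! * 3!) = 20.

20


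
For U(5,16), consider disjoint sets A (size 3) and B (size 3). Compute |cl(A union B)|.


|A union B| = 3 + 3 = 6 (disjoint).
In U(5,16), cl(S) = S if |S| < 5, else cl(S) = E.
Since 6 >= 5, cl(A union B) = E.
|cl(A union B)| = 16.

16


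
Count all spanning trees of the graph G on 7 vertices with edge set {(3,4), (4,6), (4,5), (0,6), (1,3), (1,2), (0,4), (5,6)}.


By Kirchhoff's matrix tree theorem, the number of spanning trees equals
the determinant of any cofactor of the Laplacian matrix L.
G has 7 vertices and 8 edges.
Computing the (6 x 6) cofactor determinant gives 8.

8


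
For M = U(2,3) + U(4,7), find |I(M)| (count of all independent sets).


For a direct sum, |I(M1+M2)| = |I(M1)| * |I(M2)|.
|I(U(2,3))| = sum C(3,k) for k=0..2 = 7.
|I(U(4,7))| = sum C(7,k) for k=0..4 = 99.
Total = 7 * 99 = 693.

693


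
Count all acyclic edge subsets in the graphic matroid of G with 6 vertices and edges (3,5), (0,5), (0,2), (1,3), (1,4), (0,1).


An independent set in a graphic matroid is an acyclic edge subset.
G has 6 vertices and 6 edges.
Enumerate all 2^6 = 64 subsets, checking for acyclicity.
Total independent sets = 60.

60


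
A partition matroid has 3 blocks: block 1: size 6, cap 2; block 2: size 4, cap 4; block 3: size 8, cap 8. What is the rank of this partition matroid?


Rank of a partition matroid = sum of min(|Si|, ci) for each block.
= min(6,2) + min(4,4) + min(8,8)
= 2 + 4 + 8
= 14.

14


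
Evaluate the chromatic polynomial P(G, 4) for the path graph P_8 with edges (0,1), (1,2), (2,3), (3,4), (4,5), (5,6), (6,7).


P(P_8, k) = k * (k-1)^(7).
P(4) = 4 * 3^7 = 4 * 2187 = 8748.

8748


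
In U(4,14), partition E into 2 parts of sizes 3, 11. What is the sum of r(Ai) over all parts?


r(Ai) = min(|Ai|, 4) for each part.
Sum = min(3,4) + min(11,4)
    = 3 + 4
    = 7.

7


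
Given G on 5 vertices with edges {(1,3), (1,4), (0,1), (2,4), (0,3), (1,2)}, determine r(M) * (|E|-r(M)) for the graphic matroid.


r(M) = |V| - c = 5 - 1 = 4.
nullity = |E| - r(M) = 6 - 4 = 2.
Product = 4 * 2 = 8.

8


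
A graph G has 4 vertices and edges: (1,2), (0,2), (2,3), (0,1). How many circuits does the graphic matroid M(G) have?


A circuit in a graphic matroid = edge set of a simple cycle.
G has 4 vertices and 4 edges.
Enumerating all minimal edge subsets forming cycles...
Total circuits found: 1.

1


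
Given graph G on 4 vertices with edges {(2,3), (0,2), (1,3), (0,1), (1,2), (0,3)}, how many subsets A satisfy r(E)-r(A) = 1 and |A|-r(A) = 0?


R(x,y) = sum over A in 2^E of x^(r(E)-r(A)) * y^(|A|-r(A)).
G has 4 vertices, 6 edges. r(E) = 3.
Enumerate all 2^6 = 64 subsets.
Count subsets with r(E)-r(A)=1 and |A|-r(A)=0: 15.

15


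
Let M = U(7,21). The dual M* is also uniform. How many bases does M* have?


The dual of U(r,n) is U(n-r, n) = U(14,21).
Bases of U(14,21) are all (14)-element subsets.
|B(M*)| = (21 choose 14) = 116280.

116280


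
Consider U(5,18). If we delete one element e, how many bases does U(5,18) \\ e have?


Deleting e from U(5,18) gives U(5,17) since n > r.
Bases of U(5,17) = (17 choose 5) = 6188.

6188
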